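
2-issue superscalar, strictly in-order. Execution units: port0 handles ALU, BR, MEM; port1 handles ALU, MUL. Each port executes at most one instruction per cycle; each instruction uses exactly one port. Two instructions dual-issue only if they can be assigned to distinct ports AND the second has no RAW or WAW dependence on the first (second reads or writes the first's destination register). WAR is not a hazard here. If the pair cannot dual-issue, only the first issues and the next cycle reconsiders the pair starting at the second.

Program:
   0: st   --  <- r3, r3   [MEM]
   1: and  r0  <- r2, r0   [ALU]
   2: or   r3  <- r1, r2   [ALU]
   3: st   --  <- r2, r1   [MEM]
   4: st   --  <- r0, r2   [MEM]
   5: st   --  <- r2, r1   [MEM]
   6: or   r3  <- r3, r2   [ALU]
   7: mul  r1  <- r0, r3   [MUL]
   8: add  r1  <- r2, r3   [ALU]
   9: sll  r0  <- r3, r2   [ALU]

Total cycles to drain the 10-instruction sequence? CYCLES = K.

CYCLES = 6

  cy0 -> i0/i1 (st.MEM/and.ALU) 2-wide
  cy1 -> i2/i3 (or.ALU/st.MEM) 2-wide
  cy2 -> i4 (st.MEM) no-port MEM/MEM
  cy3 -> i5/i6 (st.MEM/or.ALU) 2-wide
  cy4 -> i7 (mul.MUL) WAW r1
  cy5 -> i8/i9 (add.ALU/sll.ALU) 2-wide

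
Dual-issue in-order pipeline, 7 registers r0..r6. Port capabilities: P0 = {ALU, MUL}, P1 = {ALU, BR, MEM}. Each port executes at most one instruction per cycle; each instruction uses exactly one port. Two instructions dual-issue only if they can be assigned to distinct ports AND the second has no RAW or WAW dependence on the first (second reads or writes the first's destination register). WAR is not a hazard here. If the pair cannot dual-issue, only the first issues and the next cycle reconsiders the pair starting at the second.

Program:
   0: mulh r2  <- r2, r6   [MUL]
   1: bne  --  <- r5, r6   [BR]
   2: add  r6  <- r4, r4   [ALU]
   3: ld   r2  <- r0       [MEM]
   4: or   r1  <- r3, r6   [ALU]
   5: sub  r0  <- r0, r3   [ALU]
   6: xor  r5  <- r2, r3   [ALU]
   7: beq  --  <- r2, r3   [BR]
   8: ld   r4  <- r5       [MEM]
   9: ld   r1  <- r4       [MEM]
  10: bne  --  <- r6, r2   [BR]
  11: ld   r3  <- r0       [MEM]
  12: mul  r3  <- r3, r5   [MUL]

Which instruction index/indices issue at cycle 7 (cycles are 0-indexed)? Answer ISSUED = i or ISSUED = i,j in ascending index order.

ISSUED = 11

#0 head=0: mulh/bne i0+i1 2-wide
#1 head=2: add/ld i2+i3 2-wide
#2 head=4: or/sub i4+i5 2-wide
#3 head=6: xor/beq i6+i7 2-wide
#4 head=8: ld i8 no-port MEM/MEM
#5 head=9: ld i9 no-port MEM/BR
#6 head=10: bne i10 no-port BR/MEM
#7 head=11: ld i11 RAW+WAW r3
#8 head=12: mul i12 tail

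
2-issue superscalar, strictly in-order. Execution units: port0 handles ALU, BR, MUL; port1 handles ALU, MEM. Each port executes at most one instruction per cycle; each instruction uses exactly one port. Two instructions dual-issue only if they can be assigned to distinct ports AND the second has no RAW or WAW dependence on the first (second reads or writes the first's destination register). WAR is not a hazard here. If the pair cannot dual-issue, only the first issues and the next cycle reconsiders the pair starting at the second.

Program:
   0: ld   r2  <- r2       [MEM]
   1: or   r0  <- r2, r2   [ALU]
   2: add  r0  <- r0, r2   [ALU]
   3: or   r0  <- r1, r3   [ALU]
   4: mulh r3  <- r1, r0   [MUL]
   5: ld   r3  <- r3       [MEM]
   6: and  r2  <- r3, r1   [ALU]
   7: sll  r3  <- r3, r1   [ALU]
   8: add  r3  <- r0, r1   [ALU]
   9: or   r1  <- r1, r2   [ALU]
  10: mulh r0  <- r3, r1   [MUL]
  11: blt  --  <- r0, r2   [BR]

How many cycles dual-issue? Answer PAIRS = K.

  cy0 -> i0 (ld.MEM) RAW r2
  cy1 -> i1 (or.ALU) RAW+WAW r0
  cy2 -> i2 (add.ALU) WAW r0
  cy3 -> i3 (or.ALU) RAW r0
  cy4 -> i4 (mulh.MUL) RAW+WAW r3
  cy5 -> i5 (ld.MEM) RAW r3
  cy6 -> i6/i7 (and.ALU;sll.ALU) 2-wide
  cy7 -> i8/i9 (add.ALU;or.ALU) 2-wide
  cy8 -> i10 (mulh.MUL) no-port MUL/BR
  cy9 -> i11 (blt.BR) tail

PAIRS = 2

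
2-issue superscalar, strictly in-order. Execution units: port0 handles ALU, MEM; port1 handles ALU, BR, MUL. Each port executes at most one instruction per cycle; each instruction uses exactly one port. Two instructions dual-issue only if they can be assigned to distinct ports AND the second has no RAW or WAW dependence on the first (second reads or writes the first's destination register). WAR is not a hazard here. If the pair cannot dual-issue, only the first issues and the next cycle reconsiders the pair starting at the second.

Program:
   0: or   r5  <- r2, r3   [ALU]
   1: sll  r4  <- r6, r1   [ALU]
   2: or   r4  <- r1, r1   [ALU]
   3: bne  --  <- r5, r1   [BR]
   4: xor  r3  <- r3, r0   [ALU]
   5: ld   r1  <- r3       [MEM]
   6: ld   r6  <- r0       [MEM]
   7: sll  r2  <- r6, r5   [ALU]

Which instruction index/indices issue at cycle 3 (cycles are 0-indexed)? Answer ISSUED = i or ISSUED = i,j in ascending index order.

ISSUED = 5

  cy0 -> i0&i1 (or/sll) pair
  cy1 -> i2&i3 (or/bne) pair
  cy2 -> i4 (xor) RAW r3
  cy3 -> i5 (ld) no-port MEM/MEM
  cy4 -> i6 (ld) RAW r6
  cy5 -> i7 (sll) tail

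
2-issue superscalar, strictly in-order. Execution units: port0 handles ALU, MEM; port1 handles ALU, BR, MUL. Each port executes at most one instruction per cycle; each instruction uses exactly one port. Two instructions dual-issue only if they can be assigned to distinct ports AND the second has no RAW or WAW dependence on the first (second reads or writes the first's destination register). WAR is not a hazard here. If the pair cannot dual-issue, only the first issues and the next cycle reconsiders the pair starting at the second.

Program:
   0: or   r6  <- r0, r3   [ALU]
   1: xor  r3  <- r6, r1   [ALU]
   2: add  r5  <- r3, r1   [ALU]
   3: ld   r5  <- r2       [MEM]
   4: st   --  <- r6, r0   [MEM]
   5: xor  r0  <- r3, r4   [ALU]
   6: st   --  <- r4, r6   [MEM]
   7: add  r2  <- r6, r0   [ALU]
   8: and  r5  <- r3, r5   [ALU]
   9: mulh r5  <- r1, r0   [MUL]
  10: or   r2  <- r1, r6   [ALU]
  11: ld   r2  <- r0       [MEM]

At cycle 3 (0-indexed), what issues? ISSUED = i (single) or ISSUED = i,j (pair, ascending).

[0] i0  or  -- RAW r6
[1] i1  xor  -- RAW r3
[2] i2  add  -- WAW r5
[3] i3  ld  -- no-port MEM/MEM
[4] i4&i5  st xor  -- pair
[5] i6&i7  st add  -- pair
[6] i8  and  -- WAW r5
[7] i9&i10  mulh or  -- pair
[8] i11  ld  -- tail

ISSUED = 3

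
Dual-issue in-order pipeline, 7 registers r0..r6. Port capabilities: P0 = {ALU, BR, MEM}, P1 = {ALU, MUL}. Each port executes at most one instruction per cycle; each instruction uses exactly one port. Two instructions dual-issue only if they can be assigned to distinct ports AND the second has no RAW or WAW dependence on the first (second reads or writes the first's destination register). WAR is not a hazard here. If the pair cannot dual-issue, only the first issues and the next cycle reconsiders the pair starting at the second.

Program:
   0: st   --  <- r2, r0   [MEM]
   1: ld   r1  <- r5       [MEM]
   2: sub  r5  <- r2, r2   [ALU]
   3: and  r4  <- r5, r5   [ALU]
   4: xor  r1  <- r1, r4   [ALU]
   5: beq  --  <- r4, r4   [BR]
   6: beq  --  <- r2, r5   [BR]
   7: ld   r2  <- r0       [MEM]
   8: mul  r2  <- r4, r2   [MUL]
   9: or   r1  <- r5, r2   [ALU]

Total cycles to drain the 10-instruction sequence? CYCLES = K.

CYCLES = 8

#0 head=0: st.MEM i0 no-port MEM/MEM
#1 head=1: ld.MEM/sub.ALU i1&i2 dual
#2 head=3: and.ALU i3 RAW r4
#3 head=4: xor.ALU/beq.BR i4&i5 dual
#4 head=6: beq.BR i6 no-port BR/MEM
#5 head=7: ld.MEM i7 RAW+WAW r2
#6 head=8: mul.MUL i8 RAW r2
#7 head=9: or.ALU i9 tail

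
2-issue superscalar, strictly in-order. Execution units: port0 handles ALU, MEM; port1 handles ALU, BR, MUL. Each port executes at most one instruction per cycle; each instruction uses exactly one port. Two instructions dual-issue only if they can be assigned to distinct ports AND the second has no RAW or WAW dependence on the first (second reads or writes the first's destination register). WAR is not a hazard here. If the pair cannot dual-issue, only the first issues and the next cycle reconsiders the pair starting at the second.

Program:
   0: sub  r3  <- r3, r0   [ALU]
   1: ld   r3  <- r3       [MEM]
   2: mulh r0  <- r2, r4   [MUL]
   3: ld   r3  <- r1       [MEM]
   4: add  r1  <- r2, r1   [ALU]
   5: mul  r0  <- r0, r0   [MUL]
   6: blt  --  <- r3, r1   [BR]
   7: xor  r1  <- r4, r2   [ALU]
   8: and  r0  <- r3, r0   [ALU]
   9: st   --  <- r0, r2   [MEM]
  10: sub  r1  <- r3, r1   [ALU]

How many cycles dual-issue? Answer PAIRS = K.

PAIRS = 4

t=0 i0:sub.ALU ; RAW+WAW r3
t=1 i1/i2:ld.MEM;mulh.MUL ; pair
t=2 i3/i4:ld.MEM;add.ALU ; pair
t=3 i5:mul.MUL ; no-port MUL/BR
t=4 i6/i7:blt.BR;xor.ALU ; pair
t=5 i8:and.ALU ; RAW r0
t=6 i9/i10:st.MEM;sub.ALU ; pair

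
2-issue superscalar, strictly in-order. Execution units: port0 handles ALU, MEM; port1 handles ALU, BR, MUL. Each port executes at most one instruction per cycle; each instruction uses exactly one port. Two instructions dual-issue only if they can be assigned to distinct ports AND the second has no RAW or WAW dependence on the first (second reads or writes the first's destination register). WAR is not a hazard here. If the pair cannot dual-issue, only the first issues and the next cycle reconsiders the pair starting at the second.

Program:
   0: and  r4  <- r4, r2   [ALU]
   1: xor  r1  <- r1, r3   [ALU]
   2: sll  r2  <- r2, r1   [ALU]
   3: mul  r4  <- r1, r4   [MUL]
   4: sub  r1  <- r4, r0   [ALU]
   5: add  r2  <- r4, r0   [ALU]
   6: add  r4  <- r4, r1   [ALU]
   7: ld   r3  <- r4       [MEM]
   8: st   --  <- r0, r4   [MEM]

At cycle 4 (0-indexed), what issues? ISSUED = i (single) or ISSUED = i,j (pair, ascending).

ISSUED = 7

[0] i0&i1  and xor  -- dual
[1] i2&i3  sll mul  -- dual
[2] i4&i5  sub add  -- dual
[3] i6  add  -- RAW r4
[4] i7  ld  -- no-port MEM/MEM
[5] i8  st  -- tail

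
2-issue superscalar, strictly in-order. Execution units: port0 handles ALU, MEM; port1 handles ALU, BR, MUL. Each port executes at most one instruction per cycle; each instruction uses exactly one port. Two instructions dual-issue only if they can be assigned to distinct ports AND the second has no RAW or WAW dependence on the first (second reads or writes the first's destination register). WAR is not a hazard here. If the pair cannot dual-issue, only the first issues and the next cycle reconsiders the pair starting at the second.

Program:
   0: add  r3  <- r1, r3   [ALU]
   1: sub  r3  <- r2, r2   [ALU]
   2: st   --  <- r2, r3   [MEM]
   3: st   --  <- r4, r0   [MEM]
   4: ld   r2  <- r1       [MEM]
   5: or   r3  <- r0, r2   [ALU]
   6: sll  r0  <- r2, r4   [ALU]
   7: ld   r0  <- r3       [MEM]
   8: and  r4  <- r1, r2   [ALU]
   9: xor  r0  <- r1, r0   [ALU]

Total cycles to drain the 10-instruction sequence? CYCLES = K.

t=0 i0:add.ALU ; WAW r3
t=1 i1:sub.ALU ; RAW r3
t=2 i2:st.MEM ; no-port MEM/MEM
t=3 i3:st.MEM ; no-port MEM/MEM
t=4 i4:ld.MEM ; RAW r2
t=5 i5,i6:or.ALU+sll.ALU ; 2-wide
t=6 i7,i8:ld.MEM+and.ALU ; 2-wide
t=7 i9:xor.ALU ; tail

CYCLES = 8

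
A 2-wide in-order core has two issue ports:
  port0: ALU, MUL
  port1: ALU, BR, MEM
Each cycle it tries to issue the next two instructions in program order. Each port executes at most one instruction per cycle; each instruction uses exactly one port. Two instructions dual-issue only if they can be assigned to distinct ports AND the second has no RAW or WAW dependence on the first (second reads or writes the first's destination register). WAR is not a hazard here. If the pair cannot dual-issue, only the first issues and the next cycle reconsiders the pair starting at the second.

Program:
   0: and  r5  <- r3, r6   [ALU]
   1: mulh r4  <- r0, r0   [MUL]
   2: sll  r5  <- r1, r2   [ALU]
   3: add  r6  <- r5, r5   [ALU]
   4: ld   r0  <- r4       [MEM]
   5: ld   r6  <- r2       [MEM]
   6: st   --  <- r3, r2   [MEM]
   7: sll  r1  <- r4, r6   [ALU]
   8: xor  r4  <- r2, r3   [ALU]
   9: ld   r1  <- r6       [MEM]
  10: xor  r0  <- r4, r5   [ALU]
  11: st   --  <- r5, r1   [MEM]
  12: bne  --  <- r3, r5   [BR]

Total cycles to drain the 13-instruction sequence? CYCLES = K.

  cy0 -> i0/i1 (and mulh) dual
  cy1 -> i2 (sll) RAW r5
  cy2 -> i3/i4 (add ld) dual
  cy3 -> i5 (ld) no-port MEM/MEM
  cy4 -> i6/i7 (st sll) dual
  cy5 -> i8/i9 (xor ld) dual
  cy6 -> i10/i11 (xor st) dual
  cy7 -> i12 (bne) tail

CYCLES = 8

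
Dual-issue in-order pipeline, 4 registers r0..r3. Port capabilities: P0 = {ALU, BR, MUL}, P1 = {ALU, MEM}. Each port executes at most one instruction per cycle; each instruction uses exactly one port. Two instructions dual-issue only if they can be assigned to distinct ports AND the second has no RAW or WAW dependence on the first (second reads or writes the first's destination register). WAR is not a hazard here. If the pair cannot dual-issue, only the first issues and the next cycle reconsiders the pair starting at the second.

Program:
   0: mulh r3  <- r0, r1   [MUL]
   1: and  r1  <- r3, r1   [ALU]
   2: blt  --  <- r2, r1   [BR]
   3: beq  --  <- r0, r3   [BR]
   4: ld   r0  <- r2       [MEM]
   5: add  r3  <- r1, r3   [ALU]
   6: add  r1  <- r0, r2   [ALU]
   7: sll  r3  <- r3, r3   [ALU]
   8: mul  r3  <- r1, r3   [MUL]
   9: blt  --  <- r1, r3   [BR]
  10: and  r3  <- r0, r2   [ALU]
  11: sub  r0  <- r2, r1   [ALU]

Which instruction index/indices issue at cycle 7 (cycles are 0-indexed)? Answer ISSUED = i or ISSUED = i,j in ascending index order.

  cy0 -> i0 (mulh) RAW r3
  cy1 -> i1 (and) RAW r1
  cy2 -> i2 (blt) no-port BR/BR
  cy3 -> i3/i4 (beq ld) pair
  cy4 -> i5/i6 (add add) pair
  cy5 -> i7 (sll) RAW+WAW r3
  cy6 -> i8 (mul) no-port MUL/BR
  cy7 -> i9/i10 (blt and) pair
  cy8 -> i11 (sub) tail

ISSUED = 9,10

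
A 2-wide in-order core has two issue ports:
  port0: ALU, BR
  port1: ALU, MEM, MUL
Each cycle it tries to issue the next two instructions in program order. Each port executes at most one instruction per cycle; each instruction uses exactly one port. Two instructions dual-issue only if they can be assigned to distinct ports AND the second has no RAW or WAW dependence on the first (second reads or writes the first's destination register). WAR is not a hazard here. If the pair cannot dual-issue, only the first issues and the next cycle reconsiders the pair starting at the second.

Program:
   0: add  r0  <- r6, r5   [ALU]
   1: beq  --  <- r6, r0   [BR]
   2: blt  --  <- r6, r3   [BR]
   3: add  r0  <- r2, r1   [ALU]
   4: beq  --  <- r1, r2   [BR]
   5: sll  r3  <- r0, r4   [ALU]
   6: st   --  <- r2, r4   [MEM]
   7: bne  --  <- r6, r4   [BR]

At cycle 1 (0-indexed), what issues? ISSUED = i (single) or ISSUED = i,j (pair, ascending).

#0 head=0: add i0 RAW r0
#1 head=1: beq i1 no-port BR/BR
#2 head=2: blt;add i2/i3 dual
#3 head=4: beq;sll i4/i5 dual
#4 head=6: st;bne i6/i7 dual

ISSUED = 1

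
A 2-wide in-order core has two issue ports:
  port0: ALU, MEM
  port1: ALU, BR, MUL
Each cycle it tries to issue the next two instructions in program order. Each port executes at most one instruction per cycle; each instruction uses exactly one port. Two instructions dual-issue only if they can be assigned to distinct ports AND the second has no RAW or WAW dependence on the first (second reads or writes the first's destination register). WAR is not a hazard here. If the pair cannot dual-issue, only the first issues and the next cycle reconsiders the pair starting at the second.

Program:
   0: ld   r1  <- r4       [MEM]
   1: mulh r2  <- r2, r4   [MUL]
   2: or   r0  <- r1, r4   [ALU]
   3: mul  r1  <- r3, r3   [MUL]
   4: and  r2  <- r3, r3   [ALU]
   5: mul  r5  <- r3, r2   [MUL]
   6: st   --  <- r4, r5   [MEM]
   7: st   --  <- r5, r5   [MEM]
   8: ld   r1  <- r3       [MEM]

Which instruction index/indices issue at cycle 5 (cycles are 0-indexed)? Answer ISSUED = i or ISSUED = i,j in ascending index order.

#0 head=0: ld.MEM mulh.MUL i0,i1 2-wide
#1 head=2: or.ALU mul.MUL i2,i3 2-wide
#2 head=4: and.ALU i4 RAW r2
#3 head=5: mul.MUL i5 RAW r5
#4 head=6: st.MEM i6 no-port MEM/MEM
#5 head=7: st.MEM i7 no-port MEM/MEM
#6 head=8: ld.MEM i8 tail

ISSUED = 7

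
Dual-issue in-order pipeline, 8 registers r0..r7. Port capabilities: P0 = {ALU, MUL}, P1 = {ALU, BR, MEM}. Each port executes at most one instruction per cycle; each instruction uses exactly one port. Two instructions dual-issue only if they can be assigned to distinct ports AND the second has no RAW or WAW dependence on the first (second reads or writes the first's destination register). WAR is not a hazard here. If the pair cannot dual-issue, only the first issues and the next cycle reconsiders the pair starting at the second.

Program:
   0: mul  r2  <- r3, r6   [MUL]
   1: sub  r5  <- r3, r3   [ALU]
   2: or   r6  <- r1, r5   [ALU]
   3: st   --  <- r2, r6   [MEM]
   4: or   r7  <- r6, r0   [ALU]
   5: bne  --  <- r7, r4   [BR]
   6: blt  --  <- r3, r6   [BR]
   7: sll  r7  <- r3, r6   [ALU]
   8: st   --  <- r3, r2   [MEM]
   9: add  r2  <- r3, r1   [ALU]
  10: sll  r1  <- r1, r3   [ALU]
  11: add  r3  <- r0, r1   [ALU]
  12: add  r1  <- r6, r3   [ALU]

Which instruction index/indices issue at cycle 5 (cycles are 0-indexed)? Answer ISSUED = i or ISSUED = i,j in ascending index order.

ISSUED = 8,9

t=0 i0/i1:mul.MUL sub.ALU ; pair
t=1 i2:or.ALU ; RAW r6
t=2 i3/i4:st.MEM or.ALU ; pair
t=3 i5:bne.BR ; no-port BR/BR
t=4 i6/i7:blt.BR sll.ALU ; pair
t=5 i8/i9:st.MEM add.ALU ; pair
t=6 i10:sll.ALU ; RAW r1
t=7 i11:add.ALU ; RAW r3
t=8 i12:add.ALU ; tail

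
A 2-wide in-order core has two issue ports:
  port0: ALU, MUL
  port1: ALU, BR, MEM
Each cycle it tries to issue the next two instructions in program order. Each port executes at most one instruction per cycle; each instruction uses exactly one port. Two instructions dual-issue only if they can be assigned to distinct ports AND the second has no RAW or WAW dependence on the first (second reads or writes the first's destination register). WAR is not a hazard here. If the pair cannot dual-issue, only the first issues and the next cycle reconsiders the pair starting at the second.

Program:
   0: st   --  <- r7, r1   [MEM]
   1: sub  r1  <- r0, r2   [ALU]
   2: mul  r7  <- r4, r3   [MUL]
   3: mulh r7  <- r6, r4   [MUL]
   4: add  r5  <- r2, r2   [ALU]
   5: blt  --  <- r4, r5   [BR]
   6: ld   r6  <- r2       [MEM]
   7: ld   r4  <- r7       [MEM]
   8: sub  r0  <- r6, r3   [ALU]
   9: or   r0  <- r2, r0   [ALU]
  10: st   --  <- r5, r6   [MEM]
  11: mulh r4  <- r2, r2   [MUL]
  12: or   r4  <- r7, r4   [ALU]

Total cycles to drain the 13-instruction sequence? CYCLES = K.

CYCLES = 9

0. st/sub @i0/i1  | dual
1. mul @i2  | no-port MUL/MUL
2. mulh/add @i3/i4  | dual
3. blt @i5  | no-port BR/MEM
4. ld @i6  | no-port MEM/MEM
5. ld/sub @i7/i8  | dual
6. or/st @i9/i10  | dual
7. mulh @i11  | RAW+WAW r4
8. or @i12  | tail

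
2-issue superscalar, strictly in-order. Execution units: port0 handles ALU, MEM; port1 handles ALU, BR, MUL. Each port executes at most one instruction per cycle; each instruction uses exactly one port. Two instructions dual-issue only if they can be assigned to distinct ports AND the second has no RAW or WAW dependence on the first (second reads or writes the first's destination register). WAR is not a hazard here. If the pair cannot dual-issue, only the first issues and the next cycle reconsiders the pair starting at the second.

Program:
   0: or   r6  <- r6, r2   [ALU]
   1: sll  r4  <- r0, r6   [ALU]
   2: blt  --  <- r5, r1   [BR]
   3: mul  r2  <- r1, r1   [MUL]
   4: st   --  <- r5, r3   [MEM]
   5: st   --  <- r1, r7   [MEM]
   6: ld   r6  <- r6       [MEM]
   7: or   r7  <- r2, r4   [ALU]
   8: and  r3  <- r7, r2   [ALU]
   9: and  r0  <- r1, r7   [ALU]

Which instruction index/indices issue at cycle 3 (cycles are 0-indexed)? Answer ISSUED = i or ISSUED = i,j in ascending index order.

0. or @i0  | RAW r6
1. sll/blt @i1,i2  | pair
2. mul/st @i3,i4  | pair
3. st @i5  | no-port MEM/MEM
4. ld/or @i6,i7  | pair
5. and/and @i8,i9  | pair

ISSUED = 5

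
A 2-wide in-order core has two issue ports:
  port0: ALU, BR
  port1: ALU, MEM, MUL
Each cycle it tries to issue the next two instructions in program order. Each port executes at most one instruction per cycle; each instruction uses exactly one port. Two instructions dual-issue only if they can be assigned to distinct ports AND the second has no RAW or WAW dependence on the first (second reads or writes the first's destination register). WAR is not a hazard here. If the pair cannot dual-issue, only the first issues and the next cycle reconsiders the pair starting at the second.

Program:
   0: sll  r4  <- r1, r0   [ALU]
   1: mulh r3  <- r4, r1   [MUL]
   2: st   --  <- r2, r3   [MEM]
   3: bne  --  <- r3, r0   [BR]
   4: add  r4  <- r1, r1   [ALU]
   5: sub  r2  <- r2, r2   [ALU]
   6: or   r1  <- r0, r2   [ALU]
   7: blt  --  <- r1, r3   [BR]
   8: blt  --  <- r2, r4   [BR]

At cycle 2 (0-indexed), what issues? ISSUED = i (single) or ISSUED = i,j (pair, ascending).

ISSUED = 2,3

[0] i0  sll  -- RAW r4
[1] i1  mulh  -- no-port MUL/MEM
[2] i2/i3  st/bne  -- pair
[3] i4/i5  add/sub  -- pair
[4] i6  or  -- RAW r1
[5] i7  blt  -- no-port BR/BR
[6] i8  blt  -- tail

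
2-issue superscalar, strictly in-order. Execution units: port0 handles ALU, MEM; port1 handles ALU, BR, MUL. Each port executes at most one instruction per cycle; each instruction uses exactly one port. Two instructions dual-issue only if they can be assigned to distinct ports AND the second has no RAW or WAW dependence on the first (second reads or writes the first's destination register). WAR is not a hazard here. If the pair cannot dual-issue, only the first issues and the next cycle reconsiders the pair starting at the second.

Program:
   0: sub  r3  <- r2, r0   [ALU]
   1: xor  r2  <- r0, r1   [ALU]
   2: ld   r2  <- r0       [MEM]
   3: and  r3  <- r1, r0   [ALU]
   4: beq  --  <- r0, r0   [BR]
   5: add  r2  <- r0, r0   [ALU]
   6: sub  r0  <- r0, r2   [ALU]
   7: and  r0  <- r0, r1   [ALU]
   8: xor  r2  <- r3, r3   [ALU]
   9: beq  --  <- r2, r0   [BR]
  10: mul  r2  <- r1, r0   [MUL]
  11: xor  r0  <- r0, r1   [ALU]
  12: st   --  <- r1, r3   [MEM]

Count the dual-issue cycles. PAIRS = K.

0. sub.ALU/xor.ALU @i0&i1  | 2-wide
1. ld.MEM/and.ALU @i2&i3  | 2-wide
2. beq.BR/add.ALU @i4&i5  | 2-wide
3. sub.ALU @i6  | RAW+WAW r0
4. and.ALU/xor.ALU @i7&i8  | 2-wide
5. beq.BR @i9  | no-port BR/MUL
6. mul.MUL/xor.ALU @i10&i11  | 2-wide
7. st.MEM @i12  | tail

PAIRS = 5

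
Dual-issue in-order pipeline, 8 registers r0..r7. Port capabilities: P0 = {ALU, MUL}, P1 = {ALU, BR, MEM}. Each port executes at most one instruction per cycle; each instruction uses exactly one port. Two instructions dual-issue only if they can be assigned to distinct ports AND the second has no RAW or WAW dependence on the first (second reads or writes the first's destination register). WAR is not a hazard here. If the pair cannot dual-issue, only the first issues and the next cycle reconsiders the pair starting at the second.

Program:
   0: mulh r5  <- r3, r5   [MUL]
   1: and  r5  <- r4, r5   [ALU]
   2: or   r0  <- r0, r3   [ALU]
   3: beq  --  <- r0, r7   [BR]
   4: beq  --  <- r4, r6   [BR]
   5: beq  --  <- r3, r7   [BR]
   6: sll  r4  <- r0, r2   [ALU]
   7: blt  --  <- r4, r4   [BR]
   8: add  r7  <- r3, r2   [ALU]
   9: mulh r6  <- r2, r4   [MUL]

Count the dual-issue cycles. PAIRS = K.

PAIRS = 3

0. mulh.MUL @i0  | RAW+WAW r5
1. and.ALU or.ALU @i1,i2  | 2-wide
2. beq.BR @i3  | no-port BR/BR
3. beq.BR @i4  | no-port BR/BR
4. beq.BR sll.ALU @i5,i6  | 2-wide
5. blt.BR add.ALU @i7,i8  | 2-wide
6. mulh.MUL @i9  | tail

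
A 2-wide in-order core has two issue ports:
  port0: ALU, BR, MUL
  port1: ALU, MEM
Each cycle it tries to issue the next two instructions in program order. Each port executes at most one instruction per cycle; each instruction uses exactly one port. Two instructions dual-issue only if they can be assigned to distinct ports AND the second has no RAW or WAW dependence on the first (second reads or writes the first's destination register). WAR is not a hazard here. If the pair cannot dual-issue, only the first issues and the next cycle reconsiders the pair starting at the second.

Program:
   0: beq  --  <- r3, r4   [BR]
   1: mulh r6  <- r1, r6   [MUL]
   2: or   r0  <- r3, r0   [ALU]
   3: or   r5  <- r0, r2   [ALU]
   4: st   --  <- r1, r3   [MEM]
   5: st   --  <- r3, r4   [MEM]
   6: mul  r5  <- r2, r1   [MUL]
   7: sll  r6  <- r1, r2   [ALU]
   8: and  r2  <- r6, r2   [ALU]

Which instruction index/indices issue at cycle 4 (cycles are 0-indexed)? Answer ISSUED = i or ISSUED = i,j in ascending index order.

ISSUED = 7

[0] i0  beq  -- no-port BR/MUL
[1] i1,i2  mulh+or  -- pair
[2] i3,i4  or+st  -- pair
[3] i5,i6  st+mul  -- pair
[4] i7  sll  -- RAW r6
[5] i8  and  -- tail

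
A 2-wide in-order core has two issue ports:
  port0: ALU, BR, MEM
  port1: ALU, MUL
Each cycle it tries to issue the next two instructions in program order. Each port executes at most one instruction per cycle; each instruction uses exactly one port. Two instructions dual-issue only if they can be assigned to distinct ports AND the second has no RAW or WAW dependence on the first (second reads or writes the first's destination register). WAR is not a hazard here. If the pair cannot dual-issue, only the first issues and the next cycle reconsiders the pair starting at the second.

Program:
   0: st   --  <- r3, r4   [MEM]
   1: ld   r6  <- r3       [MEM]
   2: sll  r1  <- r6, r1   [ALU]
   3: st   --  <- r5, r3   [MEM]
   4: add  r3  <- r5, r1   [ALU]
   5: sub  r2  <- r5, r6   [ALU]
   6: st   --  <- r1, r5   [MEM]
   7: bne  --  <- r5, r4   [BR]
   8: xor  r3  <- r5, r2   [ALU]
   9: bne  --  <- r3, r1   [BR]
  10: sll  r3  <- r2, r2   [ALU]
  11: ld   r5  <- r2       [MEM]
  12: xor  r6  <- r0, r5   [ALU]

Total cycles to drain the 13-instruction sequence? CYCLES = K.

0. st.MEM @i0  | no-port MEM/MEM
1. ld.MEM @i1  | RAW r6
2. sll.ALU/st.MEM @i2&i3  | pair
3. add.ALU/sub.ALU @i4&i5  | pair
4. st.MEM @i6  | no-port MEM/BR
5. bne.BR/xor.ALU @i7&i8  | pair
6. bne.BR/sll.ALU @i9&i10  | pair
7. ld.MEM @i11  | RAW r5
8. xor.ALU @i12  | tail

CYCLES = 9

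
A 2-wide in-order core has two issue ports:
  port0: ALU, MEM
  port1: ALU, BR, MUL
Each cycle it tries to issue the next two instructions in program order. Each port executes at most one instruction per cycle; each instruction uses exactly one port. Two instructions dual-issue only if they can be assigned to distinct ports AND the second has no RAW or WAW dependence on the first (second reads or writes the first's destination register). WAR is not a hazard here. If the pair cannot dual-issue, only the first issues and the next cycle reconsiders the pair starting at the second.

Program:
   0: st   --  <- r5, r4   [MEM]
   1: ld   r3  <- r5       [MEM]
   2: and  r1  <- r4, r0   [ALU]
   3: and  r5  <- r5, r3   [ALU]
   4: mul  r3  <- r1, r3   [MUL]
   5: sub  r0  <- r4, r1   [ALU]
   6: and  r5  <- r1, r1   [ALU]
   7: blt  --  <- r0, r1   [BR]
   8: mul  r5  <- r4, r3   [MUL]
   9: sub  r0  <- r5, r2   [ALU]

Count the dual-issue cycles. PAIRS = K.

t=0 i0:st ; no-port MEM/MEM
t=1 i1/i2:ld and ; dual
t=2 i3/i4:and mul ; dual
t=3 i5/i6:sub and ; dual
t=4 i7:blt ; no-port BR/MUL
t=5 i8:mul ; RAW r5
t=6 i9:sub ; tail

PAIRS = 3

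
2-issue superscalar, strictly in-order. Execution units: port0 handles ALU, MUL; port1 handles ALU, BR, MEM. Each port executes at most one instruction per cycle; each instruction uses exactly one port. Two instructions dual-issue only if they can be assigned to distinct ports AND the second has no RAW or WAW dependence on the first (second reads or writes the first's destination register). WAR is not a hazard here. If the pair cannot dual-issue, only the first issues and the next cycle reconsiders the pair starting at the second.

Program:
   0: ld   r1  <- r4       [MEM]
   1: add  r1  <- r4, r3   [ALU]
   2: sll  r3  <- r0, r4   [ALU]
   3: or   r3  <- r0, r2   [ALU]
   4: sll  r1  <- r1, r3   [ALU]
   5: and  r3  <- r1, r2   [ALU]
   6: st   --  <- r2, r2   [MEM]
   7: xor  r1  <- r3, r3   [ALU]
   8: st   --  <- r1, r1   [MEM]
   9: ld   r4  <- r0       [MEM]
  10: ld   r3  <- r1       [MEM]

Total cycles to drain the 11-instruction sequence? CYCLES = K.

  cy0 -> i0 (ld) WAW r1
  cy1 -> i1/i2 (add/sll) 2-wide
  cy2 -> i3 (or) RAW r3
  cy3 -> i4 (sll) RAW r1
  cy4 -> i5/i6 (and/st) 2-wide
  cy5 -> i7 (xor) RAW r1
  cy6 -> i8 (st) no-port MEM/MEM
  cy7 -> i9 (ld) no-port MEM/MEM
  cy8 -> i10 (ld) tail

CYCLES = 9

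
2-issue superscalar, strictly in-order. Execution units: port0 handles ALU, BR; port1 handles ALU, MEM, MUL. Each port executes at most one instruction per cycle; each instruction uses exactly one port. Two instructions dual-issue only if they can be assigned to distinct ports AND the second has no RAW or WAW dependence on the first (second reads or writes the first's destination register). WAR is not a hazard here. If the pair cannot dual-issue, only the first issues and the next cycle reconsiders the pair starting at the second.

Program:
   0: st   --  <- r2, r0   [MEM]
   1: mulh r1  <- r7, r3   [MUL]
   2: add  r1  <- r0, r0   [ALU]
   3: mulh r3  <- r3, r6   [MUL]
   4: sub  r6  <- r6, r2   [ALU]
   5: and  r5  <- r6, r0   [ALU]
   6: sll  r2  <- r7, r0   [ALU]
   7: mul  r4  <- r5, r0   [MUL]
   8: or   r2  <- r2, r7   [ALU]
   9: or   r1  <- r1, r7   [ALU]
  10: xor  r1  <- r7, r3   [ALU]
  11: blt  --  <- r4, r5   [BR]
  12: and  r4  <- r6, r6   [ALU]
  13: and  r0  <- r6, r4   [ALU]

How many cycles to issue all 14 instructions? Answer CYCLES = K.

CYCLES = 10

c0: i0 st.MEM  no-port MEM/MUL
c1: i1 mulh.MUL  WAW r1
c2: i2,i3 add.ALU mulh.MUL  2-wide
c3: i4 sub.ALU  RAW r6
c4: i5,i6 and.ALU sll.ALU  2-wide
c5: i7,i8 mul.MUL or.ALU  2-wide
c6: i9 or.ALU  WAW r1
c7: i10,i11 xor.ALU blt.BR  2-wide
c8: i12 and.ALU  RAW r4
c9: i13 and.ALU  tail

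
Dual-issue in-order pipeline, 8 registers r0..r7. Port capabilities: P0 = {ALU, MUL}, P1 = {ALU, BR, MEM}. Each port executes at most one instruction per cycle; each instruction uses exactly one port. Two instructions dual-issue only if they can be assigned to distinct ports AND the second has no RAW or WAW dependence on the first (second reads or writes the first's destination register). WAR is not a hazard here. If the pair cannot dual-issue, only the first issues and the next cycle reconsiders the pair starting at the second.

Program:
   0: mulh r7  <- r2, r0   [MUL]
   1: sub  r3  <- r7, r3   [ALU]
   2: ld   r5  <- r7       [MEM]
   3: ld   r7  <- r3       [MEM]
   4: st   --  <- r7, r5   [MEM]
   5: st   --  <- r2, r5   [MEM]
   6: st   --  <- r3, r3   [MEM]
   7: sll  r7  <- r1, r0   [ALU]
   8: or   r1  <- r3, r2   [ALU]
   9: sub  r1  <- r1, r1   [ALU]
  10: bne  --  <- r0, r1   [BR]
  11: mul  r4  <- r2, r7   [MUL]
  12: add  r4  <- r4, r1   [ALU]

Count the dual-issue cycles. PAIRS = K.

PAIRS = 3

#0 head=0: mulh.MUL i0 RAW r7
#1 head=1: sub.ALU;ld.MEM i1/i2 dual
#2 head=3: ld.MEM i3 no-port MEM/MEM
#3 head=4: st.MEM i4 no-port MEM/MEM
#4 head=5: st.MEM i5 no-port MEM/MEM
#5 head=6: st.MEM;sll.ALU i6/i7 dual
#6 head=8: or.ALU i8 RAW+WAW r1
#7 head=9: sub.ALU i9 RAW r1
#8 head=10: bne.BR;mul.MUL i10/i11 dual
#9 head=12: add.ALU i12 tail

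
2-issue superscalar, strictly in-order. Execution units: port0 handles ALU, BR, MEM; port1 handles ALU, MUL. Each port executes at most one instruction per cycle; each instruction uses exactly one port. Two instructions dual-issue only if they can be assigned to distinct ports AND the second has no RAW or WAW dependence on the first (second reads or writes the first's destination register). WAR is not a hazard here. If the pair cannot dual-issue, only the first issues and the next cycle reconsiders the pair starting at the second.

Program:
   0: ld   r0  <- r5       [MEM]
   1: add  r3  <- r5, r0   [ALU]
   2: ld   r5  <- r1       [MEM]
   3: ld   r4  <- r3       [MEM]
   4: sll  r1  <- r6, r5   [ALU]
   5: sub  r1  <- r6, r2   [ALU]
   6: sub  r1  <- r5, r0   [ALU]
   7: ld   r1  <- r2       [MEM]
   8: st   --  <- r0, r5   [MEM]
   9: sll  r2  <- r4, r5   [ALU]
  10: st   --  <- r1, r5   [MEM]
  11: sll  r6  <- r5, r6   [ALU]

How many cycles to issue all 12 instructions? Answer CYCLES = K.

CYCLES = 8

t=0 i0:ld ; RAW r0
t=1 i1&i2:add+ld ; 2-wide
t=2 i3&i4:ld+sll ; 2-wide
t=3 i5:sub ; WAW r1
t=4 i6:sub ; WAW r1
t=5 i7:ld ; no-port MEM/MEM
t=6 i8&i9:st+sll ; 2-wide
t=7 i10&i11:st+sll ; 2-wide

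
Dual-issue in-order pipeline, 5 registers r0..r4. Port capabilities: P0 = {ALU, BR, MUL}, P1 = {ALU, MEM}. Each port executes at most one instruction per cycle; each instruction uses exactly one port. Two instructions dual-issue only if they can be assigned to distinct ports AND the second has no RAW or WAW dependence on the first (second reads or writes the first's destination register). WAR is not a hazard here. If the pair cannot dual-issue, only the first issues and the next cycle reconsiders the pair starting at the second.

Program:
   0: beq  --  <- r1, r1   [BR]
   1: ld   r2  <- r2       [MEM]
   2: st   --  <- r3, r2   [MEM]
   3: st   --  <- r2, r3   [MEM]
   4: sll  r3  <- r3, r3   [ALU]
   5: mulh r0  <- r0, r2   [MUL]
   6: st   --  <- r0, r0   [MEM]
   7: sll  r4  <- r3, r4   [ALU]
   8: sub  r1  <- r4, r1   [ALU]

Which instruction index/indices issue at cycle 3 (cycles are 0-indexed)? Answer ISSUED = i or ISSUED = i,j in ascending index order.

ISSUED = 5

[0] i0,i1  beq/ld  -- dual
[1] i2  st  -- no-port MEM/MEM
[2] i3,i4  st/sll  -- dual
[3] i5  mulh  -- RAW r0
[4] i6,i7  st/sll  -- dual
[5] i8  sub  -- tail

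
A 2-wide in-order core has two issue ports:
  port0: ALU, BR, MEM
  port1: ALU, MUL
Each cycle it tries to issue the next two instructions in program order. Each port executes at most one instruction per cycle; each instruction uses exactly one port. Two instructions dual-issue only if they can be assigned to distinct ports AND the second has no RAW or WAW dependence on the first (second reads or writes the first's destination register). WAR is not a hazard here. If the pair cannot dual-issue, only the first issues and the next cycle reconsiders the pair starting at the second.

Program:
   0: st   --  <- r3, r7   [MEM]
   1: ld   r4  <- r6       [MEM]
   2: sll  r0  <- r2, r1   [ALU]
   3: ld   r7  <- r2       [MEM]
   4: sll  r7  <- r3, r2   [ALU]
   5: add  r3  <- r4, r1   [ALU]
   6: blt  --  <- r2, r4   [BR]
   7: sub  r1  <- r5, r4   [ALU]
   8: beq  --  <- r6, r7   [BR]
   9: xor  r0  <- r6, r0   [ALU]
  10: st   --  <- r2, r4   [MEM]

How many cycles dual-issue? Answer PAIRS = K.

t=0 i0:st ; no-port MEM/MEM
t=1 i1&i2:ld sll ; dual
t=2 i3:ld ; WAW r7
t=3 i4&i5:sll add ; dual
t=4 i6&i7:blt sub ; dual
t=5 i8&i9:beq xor ; dual
t=6 i10:st ; tail

PAIRS = 4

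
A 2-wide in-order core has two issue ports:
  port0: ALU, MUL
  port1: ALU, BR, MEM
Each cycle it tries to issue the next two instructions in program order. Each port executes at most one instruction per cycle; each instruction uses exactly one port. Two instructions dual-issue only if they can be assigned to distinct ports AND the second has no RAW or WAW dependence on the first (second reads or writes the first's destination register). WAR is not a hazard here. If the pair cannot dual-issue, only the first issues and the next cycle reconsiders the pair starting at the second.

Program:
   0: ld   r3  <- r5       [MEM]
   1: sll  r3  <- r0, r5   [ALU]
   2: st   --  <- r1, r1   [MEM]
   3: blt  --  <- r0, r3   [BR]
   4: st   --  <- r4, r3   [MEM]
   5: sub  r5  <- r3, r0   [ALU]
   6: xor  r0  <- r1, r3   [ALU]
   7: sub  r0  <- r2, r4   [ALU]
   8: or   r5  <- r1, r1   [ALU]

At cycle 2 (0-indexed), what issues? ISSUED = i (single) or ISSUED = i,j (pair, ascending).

ISSUED = 3

#0 head=0: ld.MEM i0 WAW r3
#1 head=1: sll.ALU/st.MEM i1+i2 pair
#2 head=3: blt.BR i3 no-port BR/MEM
#3 head=4: st.MEM/sub.ALU i4+i5 pair
#4 head=6: xor.ALU i6 WAW r0
#5 head=7: sub.ALU/or.ALU i7+i8 pair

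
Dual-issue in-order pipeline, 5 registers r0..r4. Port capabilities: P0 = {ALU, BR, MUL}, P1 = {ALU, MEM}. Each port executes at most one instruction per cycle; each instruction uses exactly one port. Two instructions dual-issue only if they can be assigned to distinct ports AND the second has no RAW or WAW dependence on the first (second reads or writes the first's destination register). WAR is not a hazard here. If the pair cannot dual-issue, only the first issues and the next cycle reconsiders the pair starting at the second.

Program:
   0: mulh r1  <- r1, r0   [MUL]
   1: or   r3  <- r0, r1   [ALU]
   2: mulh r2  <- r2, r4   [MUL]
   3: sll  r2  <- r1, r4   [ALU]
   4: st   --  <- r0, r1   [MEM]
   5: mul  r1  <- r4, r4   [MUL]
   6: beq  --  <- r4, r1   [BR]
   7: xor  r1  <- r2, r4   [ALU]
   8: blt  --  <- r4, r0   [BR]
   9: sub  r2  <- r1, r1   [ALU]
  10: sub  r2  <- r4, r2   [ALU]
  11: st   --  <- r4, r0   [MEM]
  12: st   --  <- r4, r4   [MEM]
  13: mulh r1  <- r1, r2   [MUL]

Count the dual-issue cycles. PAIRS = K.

#0 head=0: mulh i0 RAW r1
#1 head=1: or mulh i1+i2 pair
#2 head=3: sll st i3+i4 pair
#3 head=5: mul i5 no-port MUL/BR
#4 head=6: beq xor i6+i7 pair
#5 head=8: blt sub i8+i9 pair
#6 head=10: sub st i10+i11 pair
#7 head=12: st mulh i12+i13 pair

PAIRS = 6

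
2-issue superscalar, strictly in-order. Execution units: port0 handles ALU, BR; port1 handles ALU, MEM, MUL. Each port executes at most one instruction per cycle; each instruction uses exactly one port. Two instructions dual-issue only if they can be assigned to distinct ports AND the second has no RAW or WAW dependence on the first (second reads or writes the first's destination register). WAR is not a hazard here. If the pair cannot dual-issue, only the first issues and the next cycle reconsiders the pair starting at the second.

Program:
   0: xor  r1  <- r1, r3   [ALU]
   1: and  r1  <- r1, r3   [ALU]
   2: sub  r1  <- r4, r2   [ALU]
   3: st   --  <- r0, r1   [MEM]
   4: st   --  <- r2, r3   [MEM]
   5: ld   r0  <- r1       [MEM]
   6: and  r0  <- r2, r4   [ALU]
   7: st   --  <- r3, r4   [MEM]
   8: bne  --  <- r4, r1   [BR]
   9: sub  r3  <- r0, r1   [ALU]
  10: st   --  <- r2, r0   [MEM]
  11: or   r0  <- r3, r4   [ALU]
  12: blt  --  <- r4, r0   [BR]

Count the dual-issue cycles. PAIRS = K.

PAIRS = 3

#0 head=0: xor.ALU i0 RAW+WAW r1
#1 head=1: and.ALU i1 WAW r1
#2 head=2: sub.ALU i2 RAW r1
#3 head=3: st.MEM i3 no-port MEM/MEM
#4 head=4: st.MEM i4 no-port MEM/MEM
#5 head=5: ld.MEM i5 WAW r0
#6 head=6: and.ALU;st.MEM i6+i7 2-wide
#7 head=8: bne.BR;sub.ALU i8+i9 2-wide
#8 head=10: st.MEM;or.ALU i10+i11 2-wide
#9 head=12: blt.BR i12 tail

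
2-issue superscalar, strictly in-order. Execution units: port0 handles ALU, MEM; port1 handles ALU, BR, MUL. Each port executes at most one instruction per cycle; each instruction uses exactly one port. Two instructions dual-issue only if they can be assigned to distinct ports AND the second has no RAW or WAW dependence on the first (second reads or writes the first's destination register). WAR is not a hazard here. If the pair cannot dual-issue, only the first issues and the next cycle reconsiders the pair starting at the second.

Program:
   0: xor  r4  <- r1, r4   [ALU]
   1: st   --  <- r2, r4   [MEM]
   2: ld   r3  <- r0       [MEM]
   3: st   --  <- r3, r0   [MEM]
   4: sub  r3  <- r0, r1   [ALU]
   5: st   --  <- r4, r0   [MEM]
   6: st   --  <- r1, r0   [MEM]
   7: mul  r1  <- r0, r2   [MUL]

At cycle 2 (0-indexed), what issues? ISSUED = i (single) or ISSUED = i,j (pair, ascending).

ISSUED = 2

  cy0 -> i0 (xor) RAW r4
  cy1 -> i1 (st) no-port MEM/MEM
  cy2 -> i2 (ld) no-port MEM/MEM
  cy3 -> i3/i4 (st sub) dual
  cy4 -> i5 (st) no-port MEM/MEM
  cy5 -> i6/i7 (st mul) dual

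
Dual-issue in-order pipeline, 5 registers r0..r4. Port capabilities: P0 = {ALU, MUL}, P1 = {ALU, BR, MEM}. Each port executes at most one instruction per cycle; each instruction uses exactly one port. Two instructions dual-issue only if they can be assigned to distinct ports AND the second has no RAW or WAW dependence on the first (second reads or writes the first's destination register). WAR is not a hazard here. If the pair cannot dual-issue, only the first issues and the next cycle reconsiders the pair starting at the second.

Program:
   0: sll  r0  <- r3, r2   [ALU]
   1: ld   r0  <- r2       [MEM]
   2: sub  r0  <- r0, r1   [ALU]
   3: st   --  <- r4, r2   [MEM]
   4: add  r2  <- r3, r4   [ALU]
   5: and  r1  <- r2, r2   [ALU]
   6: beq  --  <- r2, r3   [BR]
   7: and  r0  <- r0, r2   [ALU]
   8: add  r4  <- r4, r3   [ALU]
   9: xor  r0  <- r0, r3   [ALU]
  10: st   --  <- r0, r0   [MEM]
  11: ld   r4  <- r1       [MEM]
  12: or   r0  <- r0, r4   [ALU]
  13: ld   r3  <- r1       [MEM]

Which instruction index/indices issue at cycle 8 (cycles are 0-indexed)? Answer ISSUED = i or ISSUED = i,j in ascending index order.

  cy0 -> i0 (sll) WAW r0
  cy1 -> i1 (ld) RAW+WAW r0
  cy2 -> i2&i3 (sub+st) pair
  cy3 -> i4 (add) RAW r2
  cy4 -> i5&i6 (and+beq) pair
  cy5 -> i7&i8 (and+add) pair
  cy6 -> i9 (xor) RAW r0
  cy7 -> i10 (st) no-port MEM/MEM
  cy8 -> i11 (ld) RAW r4
  cy9 -> i12&i13 (or+ld) pair

ISSUED = 11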